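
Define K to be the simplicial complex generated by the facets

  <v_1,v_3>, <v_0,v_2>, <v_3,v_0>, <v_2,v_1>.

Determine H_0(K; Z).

Fix the vertex order v_0 < v_1 < v_2 < v_3 and write every simplex with vertices in increasing order. Then dim K = 1 and the simplices of K are:

  0-simplices (4): [v_0], [v_1], [v_2], [v_3]
  1-simplices (4): [v_0,v_2], [v_0,v_3], [v_1,v_2], [v_1,v_3]

Hence C_0 ≅ Z^4, C_1 ≅ Z^4.

∂_1: C_1 → C_0 is given by ∂[p,q] = [q] − [p].
The resulting 4×4 matrix has rank 3, and its Smith normal form has invariant factors (1,1,1).

Now H_k = ker ∂_k / im ∂_{k+1}, so:

  H_0: rank C_0 − rank ∂_1 = 4 − 3 = 1, and the invariant factors of ∂_1 are all 1, so H_0 = Z.

H_0 = Z.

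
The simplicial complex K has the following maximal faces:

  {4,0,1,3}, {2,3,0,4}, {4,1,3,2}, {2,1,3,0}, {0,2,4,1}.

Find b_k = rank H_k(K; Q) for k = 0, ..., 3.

b_0 = 1, b_1 = 0, b_2 = 0, b_3 = 1.

Fix the vertex order 0 < 1 < 2 < 3 < 4 and write every simplex with vertices in increasing order. Then dim K = 3 and the simplices of K are:

  0-simplices (5): [0], [1], [2], [3], [4]
  1-simplices (10): [0,1], [0,2], [0,3], [0,4], [1,2], [1,3], [1,4], [2,3], [2,4], [3,4]
  2-simplices (10): [0,1,2], [0,1,3], [0,1,4], [0,2,3], [0,2,4], [0,3,4], [1,2,3], [1,2,4], [1,3,4], [2,3,4]
  3-simplices (5): [0,1,2,3], [0,1,2,4], [0,1,3,4], [0,2,3,4], [1,2,3,4]

so the chain groups are C_0 ≅ Z^5, C_1 ≅ Z^10, C_2 ≅ Z^10, C_3 ≅ Z^5.

Boundary ∂_1: C_1 → C_0 is given by ∂[p,q] = [q] − [p].
As a 5×10 matrix over Z this has rank 4, with invariant factors (1,1,1,1).

Boundary ∂_2: C_2 → C_1 acts by ∂[p,q,r] = [q,r] − [p,r] + [p,q]. For instance
  ∂[0,2,3] = [2,3] − [0,3] + [0,2],
  ∂[0,1,2] = [1,2] − [0,2] + [0,1].
The 10×10 boundary matrix has rank 6 and Smith normal form diag(1,1,1,1,1,1).

∂_3: C_3 → C_2 sends each 3-simplex σ to the alternating sum Σ_i (−1)^i (σ with its i-th vertex removed). For instance
  ∂[0,1,2,3] = [1,2,3] − [0,2,3] + [0,1,3] − [0,1,2],
  ∂[0,1,2,4] = [1,2,4] − [0,2,4] + [0,1,4] − [0,1,2].
As a 10×5 matrix over Z this has rank 4, with invariant factors (1,1,1,1).

Reading off H_k = ker ∂_k / im ∂_{k+1}:

  H_0: rank C_0 − rank ∂_1 = 5 − 4 = 1, and the invariant factors of ∂_1 are all 1, so H_0 ≅ Z.
  H_1: rank ker ∂_1 − rank ∂_2 = (10 − 4) − 6 = 0, and the invariant factors of ∂_2 are all 1, so H_1 ≅ 0.
  H_2: rank ker ∂_2 − rank ∂_3 = (10 − 6) − 4 = 0, and the invariant factors of ∂_3 are all 1, so H_2 ≅ 0.
  H_3: rank ker ∂_3 − rank ∂_4 = (5 − 4) − 0 = 1, and there is no ∂_4, so H_3 ≅ Z.

As a check, the Euler characteristic is 5 − 10 + 10 − 5 = 0, which agrees with 1 − 0 + 0 − 1 = 0.
(K is a triangulation of the 3-sphere S^3.)

Hence the Betti numbers are b_0 = 1, b_1 = 0, b_2 = 0, b_3 = 1.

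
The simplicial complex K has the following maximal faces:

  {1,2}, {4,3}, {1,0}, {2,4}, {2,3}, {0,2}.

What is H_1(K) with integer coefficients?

Take the total order 0 < 1 < 2 < 3 < 4 on the vertex set. Then K (dimension 1) consists of the simplices:

  0-simplices (5): [0], [1], [2], [3], [4]
  1-simplices (6): [0,1], [0,2], [1,2], [2,3], [2,4], [3,4]

giving chain groups C_0 ≅ Z^5, C_1 ≅ Z^6.

Boundary ∂_1: C_1 → C_0 sends each edge [p,q] (with p < q) to q − p. For instance
  ∂[2,4] = [4] − [2].
This gives a 5×6 integer matrix of rank 4; reducing to Smith normal form yields diagonal entries (1,1,1,1).

Computing H_k = (kernel of ∂_k) / (image of ∂_{k+1}):

  H_1: rank ker ∂_1 − rank ∂_2 = (6 − 4) − 0 = 2, and there is no ∂_2, so H_1 ≅ Z^2.

(K is a triangulation of a wedge of 2 circles.)

H_1 ≅ Z^2.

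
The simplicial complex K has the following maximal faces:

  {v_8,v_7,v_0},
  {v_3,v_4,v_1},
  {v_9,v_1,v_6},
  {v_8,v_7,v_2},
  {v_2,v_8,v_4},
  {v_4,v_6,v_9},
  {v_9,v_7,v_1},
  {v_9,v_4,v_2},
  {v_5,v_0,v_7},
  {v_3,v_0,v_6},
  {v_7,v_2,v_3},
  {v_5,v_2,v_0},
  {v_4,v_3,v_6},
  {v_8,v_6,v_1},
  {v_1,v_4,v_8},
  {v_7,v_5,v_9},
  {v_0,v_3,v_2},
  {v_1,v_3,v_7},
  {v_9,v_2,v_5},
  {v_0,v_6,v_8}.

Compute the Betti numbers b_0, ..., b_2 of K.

We work with the vertex ordering v_0 < v_1 < v_2 < v_3 < v_4 < v_5 < v_6 < v_7 < v_8 < v_9. The simplices of K, each written with vertices in increasing order, are:

  0-simplices (10): [v_0], [v_1], [v_2], [v_3], [v_4], [v_5], [v_6], [v_7], [v_8], [v_9]
  1-simplices (30): (30 of them)
  2-simplices (20): (20 of them)

Hence C_0 ≅ Z^10, C_1 ≅ Z^30, C_2 ≅ Z^20.

The boundary map ∂_1: C_1 → C_0 maps an edge to its endpoints' difference, ∂[p,q] = q − p.
This gives a 10×30 integer matrix of rank 9; reducing to Smith normal form yields diagonal entries (1,1,1,1,1,1,1,1,1).

∂_2: C_2 → C_1 sends each 2-simplex [p,q,r] to [q,r] − [p,r] + [p,q]. For instance
  ∂[v_2,v_3,v_7] = [v_3,v_7] − [v_2,v_7] + [v_2,v_3],
  ∂[v_0,v_2,v_3] = [v_2,v_3] − [v_0,v_3] + [v_0,v_2].
This gives a 30×20 integer matrix of rank 20; reducing to Smith normal form yields diagonal entries (1,1,1,1,1,1,1,1,1,1,1,1,1,1,1,1,1,1,1,2).

From H_k ≅ ker(∂_k) / im(∂_{k+1}) we obtain:

  H_0: rank C_0 − rank ∂_1 = 10 − 9 = 1, and the invariant factors of ∂_1 are all 1, so H_0 ≅ Z.
  H_1: rank ker ∂_1 − rank ∂_2 = (30 − 9) − 20 = 1, and ∂_2 has invariant factor 2 > 1, so H_1 ≅ Z ⊕ Z/2.
  H_2: rank ker ∂_2 − rank ∂_3 = (20 − 20) − 0 = 0, and there is no ∂_3, so H_2 ≅ 0.

As a check, the Euler characteristic is 10 − 30 + 20 = 0, which agrees with 1 − 1 + 0 = 0.

Hence the Betti numbers are b_0 = 1, b_1 = 1, b_2 = 0.

b_0 = 1, b_1 = 1, b_2 = 0.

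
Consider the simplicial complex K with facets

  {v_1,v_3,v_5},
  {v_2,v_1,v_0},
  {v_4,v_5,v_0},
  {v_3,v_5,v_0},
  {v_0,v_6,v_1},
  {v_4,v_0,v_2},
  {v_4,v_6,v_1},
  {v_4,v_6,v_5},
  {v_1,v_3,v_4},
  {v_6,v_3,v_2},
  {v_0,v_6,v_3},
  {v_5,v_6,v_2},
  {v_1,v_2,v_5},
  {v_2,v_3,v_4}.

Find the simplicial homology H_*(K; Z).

Order the vertices as v_0 < v_1 < v_2 < v_3 < v_4 < v_5 < v_6. Listing each simplex with vertices in this order, K has dimension 2 with simplices:

  0-simplices (7): [v_0], [v_1], [v_2], [v_3], [v_4], [v_5], [v_6]
  1-simplices (21): (21 of them)
  2-simplices (14): (14 of them)

so the chain groups are C_0 ≅ Z^7, C_1 ≅ Z^21, C_2 ≅ Z^14.

The boundary map ∂_1: C_1 → C_0 maps an edge to its endpoints' difference, ∂[p,q] = q − p. For instance
  ∂[v_2,v_4] = [v_4] − [v_2].
The resulting 7×21 matrix has rank 6, and its Smith normal form has invariant factors (1,1,1,1,1,1).

The boundary map ∂_2: C_2 → C_1 sends each 2-simplex [p,q,r] to [q,r] − [p,r] + [p,q]. For instance
  ∂[v_0,v_1,v_2] = [v_1,v_2] − [v_0,v_2] + [v_0,v_1],
  ∂[v_2,v_3,v_6] = [v_3,v_6] − [v_2,v_6] + [v_2,v_3].
This gives a 21×14 integer matrix of rank 13; reducing to Smith normal form yields diagonal entries (1,1,1,1,1,1,1,1,1,1,1,1,1).

Computing H_k = (kernel of ∂_k) / (image of ∂_{k+1}):

  H_0: rank C_0 − rank ∂_1 = 7 − 6 = 1, and the invariant factors of ∂_1 are all 1, so H_0 = Z.
  H_1: rank ker ∂_1 − rank ∂_2 = (21 − 6) − 13 = 2, and the invariant factors of ∂_2 are all 1, so H_1 = Z^2.
  H_2: rank ker ∂_2 − rank ∂_3 = (14 − 13) − 0 = 1, and there is no ∂_3, so H_2 = Z.

As a check, the Euler characteristic is 7 − 21 + 14 = 0, which agrees with 1 − 2 + 1 = 0.

H_0 ≅ Z,  H_1 ≅ Z^2,  H_2 ≅ Z.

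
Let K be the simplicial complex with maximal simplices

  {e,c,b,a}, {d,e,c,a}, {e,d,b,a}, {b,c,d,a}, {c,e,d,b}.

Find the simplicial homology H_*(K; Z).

H_0 = Z,  H_1 = 0,  H_2 = 0,  H_3 = Z.

Fix the vertex order a < b < c < d < e and write every simplex with vertices in increasing order. Then dim K = 3 and the simplices of K are:

  0-simplices (5): a, b, c, d, e
  1-simplices (10): ab, ac, ad, ae, bc, bd, be, cd, ce, de
  2-simplices (10): abc, abd, abe, acd, ace, ade, bcd, bce, bde, cde
  3-simplices (5): abcd, abce, abde, acde, bcde

giving chain groups C_0 ≅ Z^5, C_1 ≅ Z^10, C_2 ≅ Z^10, C_3 ≅ Z^5.

The boundary map ∂_1: C_1 → C_0 sends each edge [p,q] (with p < q) to q − p. For instance
  ∂ab = b − a.
This gives a 5×10 integer matrix of rank 4; reducing to Smith normal form yields diagonal entries (1,1,1,1).

The boundary map ∂_2: C_2 → C_1 maps a triangle to the signed sum of its edges. For instance
  ∂bcd = cd − bd + bc,
  ∂ade = de − ae + ad.
The resulting 10×10 matrix has rank 6, and its Smith normal form has invariant factors (1,1,1,1,1,1).

∂_3: C_3 → C_2 sends each 3-simplex σ to the alternating sum Σ_i (−1)^i (σ with its i-th vertex removed). For instance
  ∂bcde = cde − bde + bce − bcd,
  ∂abcd = bcd − acd + abd − abc.
As a 10×5 matrix over Z this has rank 4, with invariant factors (1,1,1,1).

Computing H_k = (kernel of ∂_k) / (image of ∂_{k+1}):

  H_0: rank C_0 − rank ∂_1 = 5 − 4 = 1, and the invariant factors of ∂_1 are all 1, so H_0 ≅ Z.
  H_1: rank ker ∂_1 − rank ∂_2 = (10 − 4) − 6 = 0, and the invariant factors of ∂_2 are all 1, so H_1 ≅ 0.
  H_2: rank ker ∂_2 − rank ∂_3 = (10 − 6) − 4 = 0, and the invariant factors of ∂_3 are all 1, so H_2 ≅ 0.
  H_3: rank ker ∂_3 − rank ∂_4 = (5 − 4) − 0 = 1, and there is no ∂_4, so H_3 ≅ Z.

As a check, the Euler characteristic is 5 − 10 + 10 − 5 = 0, which agrees with 1 − 0 + 0 − 1 = 0.
(K is a triangulation of the 3-sphere S^3.)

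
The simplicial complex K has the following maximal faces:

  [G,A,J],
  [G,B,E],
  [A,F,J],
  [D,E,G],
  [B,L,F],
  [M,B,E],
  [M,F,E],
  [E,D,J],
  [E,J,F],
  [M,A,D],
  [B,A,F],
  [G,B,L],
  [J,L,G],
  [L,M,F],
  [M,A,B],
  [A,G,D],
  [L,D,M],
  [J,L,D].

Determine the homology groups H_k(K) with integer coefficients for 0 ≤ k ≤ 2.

Take the total order A < B < D < E < F < G < J < L < M on the vertex set. Then K (dimension 2) consists of the simplices:

  0-simplices (9): A, B, D, E, F, G, J, L, M
  1-simplices (27): AB, AD, AF, AG, AJ, AM, BE, BF, BG, BL, BM, DE, DG, DJ, DL, DM, EF, EG, EJ, EM, FJ, FL, FM, GJ, GL, JL, LM
  2-simplices (18): ABF, ABM, ADG, ADM, AFJ, AGJ, BEG, BEM, BFL, BGL, DEG, DEJ, DJL, DLM, EFJ, EFM, FLM, GJL

Hence C_0 ≅ Z^9, C_1 ≅ Z^27, C_2 ≅ Z^18.

The boundary map ∂_1: C_1 → C_0 sends each edge [p,q] (with p < q) to q − p.
The resulting 9×27 matrix has rank 8, and its Smith normal form has invariant factors (1,1,1,1,1,1,1,1).

∂_2: C_2 → C_1 acts by ∂[p,q,r] = [q,r] − [p,r] + [p,q]. For instance
  ∂BFL = FL − BL + BF,
  ∂AFJ = FJ − AJ + AF.
The 27×18 boundary matrix has rank 18 and Smith normal form diag(1,1,1,1,1,1,1,1,1,1,1,1,1,1,1,1,1,2).

From H_k ≅ ker(∂_k) / im(∂_{k+1}) we obtain:

  H_0: rank C_0 − rank ∂_1 = 9 − 8 = 1, and the invariant factors of ∂_1 are all 1, so H_0 = Z.
  H_1: rank ker ∂_1 − rank ∂_2 = (27 − 8) − 18 = 1, and ∂_2 has invariant factor 2 > 1, so H_1 = Z ⊕ Z/2.
  H_2: rank ker ∂_2 − rank ∂_3 = (18 − 18) − 0 = 0, and there is no ∂_3, so H_2 = 0.

(K is a triangulation of the Klein bottle.)

H_0 = Z,  H_1 = Z ⊕ Z/2,  H_2 = 0.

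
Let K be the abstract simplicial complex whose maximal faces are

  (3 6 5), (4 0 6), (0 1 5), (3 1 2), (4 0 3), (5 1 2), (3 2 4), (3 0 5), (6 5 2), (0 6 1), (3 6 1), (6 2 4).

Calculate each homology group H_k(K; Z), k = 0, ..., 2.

K has 7 vertices, 18 edges, 12 triangles.
rank ∂_0 = 0, rank ∂_1 = 6 ⇒ b_0 = 7 − 0 − 6 = 1; all invariant factors of ∂_1 are 1 so no torsion. So H_0 ≅ Z.
rank ∂_1 = 6, rank ∂_2 = 12 ⇒ b_1 = 18 − 6 − 12 = 0; ∂_2 has invariant factor(s) [2] giving torsion. So H_1 ≅ Z/2.
rank ∂_2 = 12, rank ∂_3 = 0 ⇒ b_2 = 12 − 12 − 0 = 0. So H_2 ≅ 0.

H_0 ≅ Z,  H_1 ≅ Z/2,  H_2 = 0.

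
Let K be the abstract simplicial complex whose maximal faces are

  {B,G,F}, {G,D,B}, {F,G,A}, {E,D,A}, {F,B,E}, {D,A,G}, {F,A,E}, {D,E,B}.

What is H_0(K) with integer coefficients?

Take the total order A < B < D < E < F < G on the vertex set. Then K (dimension 2) consists of the simplices:

  0-simplices (6): A, B, D, E, F, G
  1-simplices (12): AD, AE, AF, AG, BD, BE, BF, BG, DE, DG, EF, FG
  2-simplices (8): ADE, ADG, AEF, AFG, BDE, BDG, BEF, BFG

so the chain groups are C_0 ≅ Z^6, C_1 ≅ Z^12, C_2 ≅ Z^8.

The boundary map ∂_1: C_1 → C_0 maps an edge to its endpoints' difference, ∂[p,q] = q − p. For instance
  ∂DG = G − D.
As a 6×12 matrix over Z this has rank 5, with invariant factors (1,1,1,1,1).

∂_2: C_2 → C_1 maps a triangle to the signed sum of its edges. For instance
  ∂BFG = FG − BG + BF,
  ∂AFG = FG − AG + AF.
The 12×8 boundary matrix has rank 7 and Smith normal form diag(1,1,1,1,1,1,1).

Computing H_k = (kernel of ∂_k) / (image of ∂_{k+1}):

  H_0: rank C_0 − rank ∂_1 = 6 − 5 = 1, and the invariant factors of ∂_1 are all 1, so H_0 ≅ Z.

(K is a triangulation of the 2-sphere S^2.)

H_0 ≅ Z.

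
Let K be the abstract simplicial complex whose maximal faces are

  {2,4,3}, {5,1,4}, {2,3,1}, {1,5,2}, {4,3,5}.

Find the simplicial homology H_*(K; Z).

H_0 ≅ Z,  H_1 ≅ Z,  H_2 = 0.

Fix the vertex order 1 < 2 < 3 < 4 < 5 and write every simplex with vertices in increasing order. Then dim K = 2 and the simplices of K are:

  0-simplices (5): [1], [2], [3], [4], [5]
  1-simplices (10): [1,2], [1,3], [1,4], [1,5], [2,3], [2,4], [2,5], [3,4], [3,5], [4,5]
  2-simplices (5): [1,2,3], [1,2,5], [1,4,5], [2,3,4], [3,4,5]

giving chain groups C_0 ≅ Z^5, C_1 ≅ Z^10, C_2 ≅ Z^5.

∂_1: C_1 → C_0 maps an edge to its endpoints' difference, ∂[p,q] = q − p. For instance
  ∂[2,4] = [4] − [2].
The resulting 5×10 matrix has rank 4, and its Smith normal form has invariant factors (1,1,1,1).

Boundary ∂_2: C_2 → C_1 acts by ∂[p,q,r] = [q,r] − [p,r] + [p,q]. For instance
  ∂[2,3,4] = [3,4] − [2,4] + [2,3],
  ∂[1,4,5] = [4,5] − [1,5] + [1,4].
The resulting 10×5 matrix has rank 5, and its Smith normal form has invariant factors (1,1,1,1,1).

From H_k ≅ ker(∂_k) / im(∂_{k+1}) we obtain:

  H_0: rank C_0 − rank ∂_1 = 5 − 4 = 1, and the invariant factors of ∂_1 are all 1, so H_0 = Z.
  H_1: rank ker ∂_1 − rank ∂_2 = (10 − 4) − 5 = 1, and the invariant factors of ∂_2 are all 1, so H_1 = Z.
  H_2: rank ker ∂_2 − rank ∂_3 = (5 − 5) − 0 = 0, and there is no ∂_3, so H_2 = 0.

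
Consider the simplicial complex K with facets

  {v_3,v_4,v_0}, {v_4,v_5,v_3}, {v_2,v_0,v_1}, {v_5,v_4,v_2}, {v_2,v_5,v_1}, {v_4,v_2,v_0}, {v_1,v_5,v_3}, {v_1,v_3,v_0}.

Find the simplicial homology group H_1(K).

K has 6 vertices, 12 edges, 8 triangles.
rank ∂_1 = 5, rank ∂_2 = 7 ⇒ b_1 = 12 − 5 − 7 = 0; all invariant factors of ∂_2 are 1 so no torsion. So H_1 = 0.

H_1 ≅ 0.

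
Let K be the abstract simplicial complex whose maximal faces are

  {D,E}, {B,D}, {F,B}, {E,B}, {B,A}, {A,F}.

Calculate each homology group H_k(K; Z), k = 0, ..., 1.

We work with the vertex ordering A < B < D < E < F. The simplices of K, each written with vertices in increasing order, are:

  0-simplices (5): A, B, D, E, F
  1-simplices (6): AB, AF, BD, BE, BF, DE

giving chain groups C_0 ≅ Z^5, C_1 ≅ Z^6.

The boundary map ∂_1: C_1 → C_0 sends each edge [p,q] (with p < q) to q − p. For instance
  ∂BE = E − B.
The resulting 5×6 matrix has rank 4, and its Smith normal form has invariant factors (1,1,1,1).

From H_k ≅ ker(∂_k) / im(∂_{k+1}) we obtain:

  H_0: rank C_0 − rank ∂_1 = 5 − 4 = 1, and the invariant factors of ∂_1 are all 1, so H_0 = Z.
  H_1: rank ker ∂_1 − rank ∂_2 = (6 − 4) − 0 = 2, and there is no ∂_2, so H_1 = Z^2.

As a check, the Euler characteristic is 5 − 6 = -1, which agrees with 1 − 2 = -1.

H_0 ≅ Z,  H_1 ≅ Z^2.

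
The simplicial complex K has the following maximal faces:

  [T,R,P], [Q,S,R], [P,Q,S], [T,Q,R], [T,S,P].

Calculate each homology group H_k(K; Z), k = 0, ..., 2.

H_0 = Z,  H_1 = Z,  H_2 = 0.

Order the vertices as P < Q < R < S < T. Listing each simplex with vertices in this order, K has dimension 2 with simplices:

  0-simplices (5): P, Q, R, S, T
  1-simplices (10): PQ, PR, PS, PT, QR, QS, QT, RS, RT, ST
  2-simplices (5): PQS, PRT, PST, QRS, QRT

giving chain groups C_0 ≅ Z^5, C_1 ≅ Z^10, C_2 ≅ Z^5.

The boundary map ∂_1: C_1 → C_0 sends each edge [p,q] (with p < q) to q − p.
The resulting 5×10 matrix has rank 4, and its Smith normal form has invariant factors (1,1,1,1).

Boundary ∂_2: C_2 → C_1 sends each 2-simplex [p,q,r] to [q,r] − [p,r] + [p,q]. For instance
  ∂PST = ST − PT + PS,
  ∂PQS = QS − PS + PQ.
The 10×5 boundary matrix has rank 5 and Smith normal form diag(1,1,1,1,1).

Reading off H_k = ker ∂_k / im ∂_{k+1}:

  H_0: rank C_0 − rank ∂_1 = 5 − 4 = 1, and the invariant factors of ∂_1 are all 1, so H_0 ≅ Z.
  H_1: rank ker ∂_1 − rank ∂_2 = (10 − 4) − 5 = 1, and the invariant factors of ∂_2 are all 1, so H_1 ≅ Z.
  H_2: rank ker ∂_2 − rank ∂_3 = (5 − 5) − 0 = 0, and there is no ∂_3, so H_2 ≅ 0.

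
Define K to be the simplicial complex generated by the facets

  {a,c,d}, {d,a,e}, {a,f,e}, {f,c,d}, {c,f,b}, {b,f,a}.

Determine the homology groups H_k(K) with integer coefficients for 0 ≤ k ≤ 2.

Take the total order a < b < c < d < e < f on the vertex set. Then K (dimension 2) consists of the simplices:

  0-simplices (6): a, b, c, d, e, f
  1-simplices (12): ab, ac, ad, ae, af, bc, bf, cd, cf, de, df, ef
  2-simplices (6): abf, acd, ade, aef, bcf, cdf

Hence C_0 ≅ Z^6, C_1 ≅ Z^12, C_2 ≅ Z^6.

∂_1: C_1 → C_0 sends each edge [p,q] (with p < q) to q − p.
The resulting 6×12 matrix has rank 5, and its Smith normal form has invariant factors (1,1,1,1,1).

The boundary map ∂_2: C_2 → C_1 maps a triangle to the signed sum of its edges. For instance
  ∂ade = de − ae + ad,
  ∂acd = cd − ad + ac.
As a 12×6 matrix over Z this has rank 6, with invariant factors (1,1,1,1,1,1).

Reading off H_k = ker ∂_k / im ∂_{k+1}:

  H_0: rank C_0 − rank ∂_1 = 6 − 5 = 1, and the invariant factors of ∂_1 are all 1, so H_0 ≅ Z.
  H_1: rank ker ∂_1 − rank ∂_2 = (12 − 5) − 6 = 1, and the invariant factors of ∂_2 are all 1, so H_1 ≅ Z.
  H_2: rank ker ∂_2 − rank ∂_3 = (6 − 6) − 0 = 0, and there is no ∂_3, so H_2 ≅ 0.

As a check, the Euler characteristic is 6 − 12 + 6 = 0, which agrees with 1 − 1 + 0 = 0.

H_0 = Z,  H_1 = Z,  H_2 = 0.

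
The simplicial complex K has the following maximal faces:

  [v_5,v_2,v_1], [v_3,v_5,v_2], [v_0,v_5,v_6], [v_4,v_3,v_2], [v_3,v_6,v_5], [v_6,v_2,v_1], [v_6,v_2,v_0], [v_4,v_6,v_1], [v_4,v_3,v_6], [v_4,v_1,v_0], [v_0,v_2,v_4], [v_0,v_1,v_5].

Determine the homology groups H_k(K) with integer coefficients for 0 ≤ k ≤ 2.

H_0 = Z,  H_1 = Z/2,  H_2 = 0.

K has 7 vertices, 18 edges, 12 triangles.
rank ∂_0 = 0, rank ∂_1 = 6 ⇒ b_0 = 7 − 0 − 6 = 1; all invariant factors of ∂_1 are 1 so no torsion. So H_0 = Z.
rank ∂_1 = 6, rank ∂_2 = 12 ⇒ b_1 = 18 − 6 − 12 = 0; ∂_2 has invariant factor(s) [2] giving torsion. So H_1 = Z/2.
rank ∂_2 = 12, rank ∂_3 = 0 ⇒ b_2 = 12 − 12 − 0 = 0. So H_2 = 0.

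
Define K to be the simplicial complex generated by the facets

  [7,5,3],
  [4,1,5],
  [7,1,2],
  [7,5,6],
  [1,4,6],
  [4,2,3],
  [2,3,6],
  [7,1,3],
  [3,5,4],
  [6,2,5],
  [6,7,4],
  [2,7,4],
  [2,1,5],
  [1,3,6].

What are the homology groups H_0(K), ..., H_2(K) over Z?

We work with the vertex ordering 1 < 2 < 3 < 4 < 5 < 6 < 7. The simplices of K, each written with vertices in increasing order, are:

  0-simplices (7): [1], [2], [3], [4], [5], [6], [7]
  1-simplices (21): [1,2], [1,3], [1,4], [1,5], [1,6], [1,7], [2,3], [2,4], [2,5], [2,6], [2,7], [3,4], [3,5], [3,6], [3,7], [4,5], [4,6], [4,7], [5,6], [5,7], [6,7]
  2-simplices (14): [1,2,5], [1,2,7], [1,3,6], [1,3,7], [1,4,5], [1,4,6], [2,3,4], [2,3,6], [2,4,7], [2,5,6], [3,4,5], [3,5,7], [4,6,7], [5,6,7]

so the chain groups are C_0 ≅ Z^7, C_1 ≅ Z^21, C_2 ≅ Z^14.

The boundary map ∂_1: C_1 → C_0 maps an edge to its endpoints' difference, ∂[p,q] = q − p. For instance
  ∂[2,7] = [7] − [2].
The 7×21 boundary matrix has rank 6 and Smith normal form diag(1,1,1,1,1,1).

∂_2: C_2 → C_1 maps a triangle to the signed sum of its edges. For instance
  ∂[1,2,5] = [2,5] − [1,5] + [1,2],
  ∂[1,4,6] = [4,6] − [1,6] + [1,4].
As a 21×14 matrix over Z this has rank 13, with invariant factors (1,1,1,1,1,1,1,1,1,1,1,1,1).

Now H_k = ker ∂_k / im ∂_{k+1}, so:

  H_0: rank C_0 − rank ∂_1 = 7 − 6 = 1, and the invariant factors of ∂_1 are all 1, so H_0 ≅ Z.
  H_1: rank ker ∂_1 − rank ∂_2 = (21 − 6) − 13 = 2, and the invariant factors of ∂_2 are all 1, so H_1 ≅ Z^2.
  H_2: rank ker ∂_2 − rank ∂_3 = (14 − 13) − 0 = 1, and there is no ∂_3, so H_2 ≅ Z.

As a check, the Euler characteristic is 7 − 21 + 14 = 0, which agrees with 1 − 2 + 1 = 0.

H_0 ≅ Z,  H_1 ≅ Z^2,  H_2 ≅ Z.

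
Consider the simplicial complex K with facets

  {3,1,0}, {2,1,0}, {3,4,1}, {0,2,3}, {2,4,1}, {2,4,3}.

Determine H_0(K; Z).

H_0 = Z.

We work with the vertex ordering 0 < 1 < 2 < 3 < 4. The simplices of K, each written with vertices in increasing order, are:

  0-simplices (5): [0], [1], [2], [3], [4]
  1-simplices (9): [0,1], [0,2], [0,3], [1,2], [1,3], [1,4], [2,3], [2,4], [3,4]
  2-simplices (6): [0,1,2], [0,1,3], [0,2,3], [1,2,4], [1,3,4], [2,3,4]

giving chain groups C_0 ≅ Z^5, C_1 ≅ Z^9, C_2 ≅ Z^6.

∂_1: C_1 → C_0 is given by ∂[p,q] = [q] − [p]. For instance
  ∂[0,1] = [1] − [0].
The 5×9 boundary matrix has rank 4 and Smith normal form diag(1,1,1,1).

∂_2: C_2 → C_1 sends each 2-simplex [p,q,r] to [q,r] − [p,r] + [p,q]. For instance
  ∂[1,2,4] = [2,4] − [1,4] + [1,2],
  ∂[0,1,3] = [1,3] − [0,3] + [0,1].
As a 9×6 matrix over Z this has rank 5, with invariant factors (1,1,1,1,1).

Reading off H_k = ker ∂_k / im ∂_{k+1}:

  H_0: rank C_0 − rank ∂_1 = 5 − 4 = 1, and the invariant factors of ∂_1 are all 1, so H_0 ≅ Z.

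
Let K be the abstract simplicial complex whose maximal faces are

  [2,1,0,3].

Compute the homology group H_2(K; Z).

H_2 ≅ 0.

Take the total order 0 < 1 < 2 < 3 on the vertex set. Then K (dimension 3) consists of the simplices:

  0-simplices (4): [0], [1], [2], [3]
  1-simplices (6): [0,1], [0,2], [0,3], [1,2], [1,3], [2,3]
  2-simplices (4): [0,1,2], [0,1,3], [0,2,3], [1,2,3]
  3-simplices (1): [0,1,2,3]

Hence C_0 ≅ Z^4, C_1 ≅ Z^6, C_2 ≅ Z^4, C_3 ≅ Z^1.

∂_1: C_1 → C_0 is given by ∂[p,q] = [q] − [p]. For instance
  ∂[0,2] = [2] − [0].
As a 4×6 matrix over Z this has rank 3, with invariant factors (1,1,1).

Boundary ∂_2: C_2 → C_1 acts by ∂[p,q,r] = [q,r] − [p,r] + [p,q]. For instance
  ∂[0,2,3] = [2,3] − [0,3] + [0,2],
  ∂[1,2,3] = [2,3] − [1,3] + [1,2].
The resulting 6×4 matrix has rank 3, and its Smith normal form has invariant factors (1,1,1).

∂_3: C_3 → C_2 sends each 3-simplex σ to the alternating sum Σ_i (−1)^i (σ with its i-th vertex removed). For instance
  ∂[0,1,2,3] = [1,2,3] − [0,2,3] + [0,1,3] − [0,1,2].
The 4×1 boundary matrix has rank 1 and Smith normal form diag(1).

From H_k ≅ ker(∂_k) / im(∂_{k+1}) we obtain:

  H_2: rank ker ∂_2 − rank ∂_3 = (4 − 3) − 1 = 0, and the invariant factors of ∂_3 are all 1, so H_2 ≅ 0.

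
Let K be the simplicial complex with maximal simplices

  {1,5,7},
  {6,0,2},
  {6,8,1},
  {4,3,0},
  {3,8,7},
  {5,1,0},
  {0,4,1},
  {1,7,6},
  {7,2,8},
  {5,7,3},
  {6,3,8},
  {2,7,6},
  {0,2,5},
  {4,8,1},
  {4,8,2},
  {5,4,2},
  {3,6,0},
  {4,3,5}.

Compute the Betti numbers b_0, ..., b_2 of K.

b_0 = 1, b_1 = 1, b_2 = 0.

Take the total order 0 < 1 < 2 < 3 < 4 < 5 < 6 < 7 < 8 on the vertex set. Then K (dimension 2) consists of the simplices:

  0-simplices (9): [0], [1], [2], [3], [4], [5], [6], [7], [8]
  1-simplices (27): (27 of them)
  2-simplices (18): [0,1,4], [0,1,5], [0,2,5], [0,2,6], [0,3,4], [0,3,6], [1,4,8], [1,5,7], [1,6,7], [1,6,8], [2,4,5], [2,4,8], [2,6,7], [2,7,8], [3,4,5], [3,5,7], [3,6,8], [3,7,8]

Hence C_0 ≅ Z^9, C_1 ≅ Z^27, C_2 ≅ Z^18.

Boundary ∂_1: C_1 → C_0 maps an edge to its endpoints' difference, ∂[p,q] = q − p. For instance
  ∂[3,7] = [7] − [3].
The 9×27 boundary matrix has rank 8 and Smith normal form diag(1,1,1,1,1,1,1,1).

Boundary ∂_2: C_2 → C_1 sends each 2-simplex [p,q,r] to [q,r] − [p,r] + [p,q]. For instance
  ∂[2,7,8] = [7,8] − [2,8] + [2,7],
  ∂[0,3,4] = [3,4] − [0,4] + [0,3].
This gives a 27×18 integer matrix of rank 18; reducing to Smith normal form yields diagonal entries (1,1,1,1,1,1,1,1,1,1,1,1,1,1,1,1,1,2).

From H_k ≅ ker(∂_k) / im(∂_{k+1}) we obtain:

  H_0: rank C_0 − rank ∂_1 = 9 − 8 = 1, and the invariant factors of ∂_1 are all 1, so H_0 = Z.
  H_1: rank ker ∂_1 − rank ∂_2 = (27 − 8) − 18 = 1, and ∂_2 has invariant factor 2 > 1, so H_1 = Z × Z/2.
  H_2: rank ker ∂_2 − rank ∂_3 = (18 − 18) − 0 = 0, and there is no ∂_3, so H_2 = 0.

(K is a triangulation of the Klein bottle.)

Hence the Betti numbers are b_0 = 1, b_1 = 1, b_2 = 0.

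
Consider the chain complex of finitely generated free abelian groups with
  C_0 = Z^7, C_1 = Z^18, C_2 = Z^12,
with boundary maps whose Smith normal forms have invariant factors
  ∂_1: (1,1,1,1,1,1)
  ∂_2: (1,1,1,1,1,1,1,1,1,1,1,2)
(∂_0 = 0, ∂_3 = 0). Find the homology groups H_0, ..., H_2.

H_0: b_0 = 7 − 0 − 6 = 1; torsion from ∂_1 factors > 1: none. So H_0 ≅ Z.
H_1: b_1 = 18 − 6 − 12 = 0; torsion from ∂_2 factors > 1: [2]. So H_1 ≅ Z/2.
H_2: b_2 = 12 − 12 − 0 = 0; torsion from ∂_3 factors > 1: none. So H_2 ≅ 0.

H_0 ≅ Z,  H_1 ≅ Z/2,  H_2 = 0.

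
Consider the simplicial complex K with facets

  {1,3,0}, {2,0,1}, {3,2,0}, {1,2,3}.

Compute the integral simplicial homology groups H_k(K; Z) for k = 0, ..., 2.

H_0 = Z,  H_1 = 0,  H_2 = Z.

We work with the vertex ordering 0 < 1 < 2 < 3. The simplices of K, each written with vertices in increasing order, are:

  0-simplices (4): [0], [1], [2], [3]
  1-simplices (6): [0,1], [0,2], [0,3], [1,2], [1,3], [2,3]
  2-simplices (4): [0,1,2], [0,1,3], [0,2,3], [1,2,3]

giving chain groups C_0 ≅ Z^4, C_1 ≅ Z^6, C_2 ≅ Z^4.

∂_1: C_1 → C_0 sends each edge [p,q] (with p < q) to q − p. For instance
  ∂[1,2] = [2] − [1].
As a 4×6 matrix over Z this has rank 3, with invariant factors (1,1,1).

Boundary ∂_2: C_2 → C_1 acts by ∂[p,q,r] = [q,r] − [p,r] + [p,q]. For instance
  ∂[0,1,3] = [1,3] − [0,3] + [0,1],
  ∂[1,2,3] = [2,3] − [1,3] + [1,2].
The resulting 6×4 matrix has rank 3, and its Smith normal form has invariant factors (1,1,1).

Now H_k = ker ∂_k / im ∂_{k+1}, so:

  H_0: rank C_0 − rank ∂_1 = 4 − 3 = 1, and the invariant factors of ∂_1 are all 1, so H_0 = Z.
  H_1: rank ker ∂_1 − rank ∂_2 = (6 − 3) − 3 = 0, and the invariant factors of ∂_2 are all 1, so H_1 = 0.
  H_2: rank ker ∂_2 − rank ∂_3 = (4 − 3) − 0 = 1, and there is no ∂_3, so H_2 = Z.

(K is a triangulation of the 2-sphere S^2.)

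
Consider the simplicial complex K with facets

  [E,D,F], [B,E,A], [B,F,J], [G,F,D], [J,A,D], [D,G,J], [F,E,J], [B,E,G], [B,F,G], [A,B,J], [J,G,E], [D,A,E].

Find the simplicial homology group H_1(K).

H_1 = Z/2Z.

We work with the vertex ordering A < B < D < E < F < G < J. The simplices of K, each written with vertices in increasing order, are:

  0-simplices (7): A, B, D, E, F, G, J
  1-simplices (18): AB, AD, AE, AJ, BE, BF, BG, BJ, DE, DF, DG, DJ, EF, EG, EJ, FG, FJ, GJ
  2-simplices (12): ABE, ABJ, ADE, ADJ, BEG, BFG, BFJ, DEF, DFG, DGJ, EFJ, EGJ

Hence C_0 ≅ Z^7, C_1 ≅ Z^18, C_2 ≅ Z^12.

∂_1: C_1 → C_0 sends each edge [p,q] (with p < q) to q − p. For instance
  ∂AD = D − A.
The resulting 7×18 matrix has rank 6, and its Smith normal form has invariant factors (1,1,1,1,1,1).

The boundary map ∂_2: C_2 → C_1 sends each 2-simplex [p,q,r] to [q,r] − [p,r] + [p,q]. For instance
  ∂ABE = BE − AE + AB,
  ∂DFG = FG − DG + DF.
As a 18×12 matrix over Z this has rank 12, with invariant factors (1,1,1,1,1,1,1,1,1,1,1,2).

From H_k ≅ ker(∂_k) / im(∂_{k+1}) we obtain:

  H_1: rank ker ∂_1 − rank ∂_2 = (18 − 6) − 12 = 0, and ∂_2 has invariant factor 2 > 1, so H_1 ≅ Z/2Z.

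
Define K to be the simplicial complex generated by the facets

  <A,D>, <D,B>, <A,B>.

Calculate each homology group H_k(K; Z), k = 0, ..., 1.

Order the vertices as A < B < D. Listing each simplex with vertices in this order, K has dimension 1 with simplices:

  0-simplices (3): A, B, D
  1-simplices (3): AB, AD, BD

giving chain groups C_0 ≅ Z^3, C_1 ≅ Z^3.

The boundary map ∂_1: C_1 → C_0 maps an edge to its endpoints' difference, ∂[p,q] = q − p. For instance
  ∂AB = B − A.
This gives a 3×3 integer matrix of rank 2; reducing to Smith normal form yields diagonal entries (1,1).

From H_k ≅ ker(∂_k) / im(∂_{k+1}) we obtain:

  H_0: rank C_0 − rank ∂_1 = 3 − 2 = 1, and the invariant factors of ∂_1 are all 1, so H_0 = Z.
  H_1: rank ker ∂_1 − rank ∂_2 = (3 − 2) − 0 = 1, and there is no ∂_2, so H_1 = Z.

H_0 = Z,  H_1 = Z.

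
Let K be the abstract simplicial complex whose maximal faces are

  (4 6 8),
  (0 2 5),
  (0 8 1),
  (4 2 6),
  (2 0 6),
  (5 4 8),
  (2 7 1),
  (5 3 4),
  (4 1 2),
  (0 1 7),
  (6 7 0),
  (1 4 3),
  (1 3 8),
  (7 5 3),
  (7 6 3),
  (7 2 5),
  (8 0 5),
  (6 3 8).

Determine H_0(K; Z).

Fix the vertex order 0 < 1 < 2 < 3 < 4 < 5 < 6 < 7 < 8 and write every simplex with vertices in increasing order. Then dim K = 2 and the simplices of K are:

  0-simplices (9): [0], [1], [2], [3], [4], [5], [6], [7], [8]
  1-simplices (27): (27 of them)
  2-simplices (18): [0,1,7], [0,1,8], [0,2,5], [0,2,6], [0,5,8], [0,6,7], [1,2,4], [1,2,7], [1,3,4], [1,3,8], [2,4,6], [2,5,7], [3,4,5], [3,5,7], [3,6,7], [3,6,8], [4,5,8], [4,6,8]

so the chain groups are C_0 ≅ Z^9, C_1 ≅ Z^27, C_2 ≅ Z^18.

∂_1: C_1 → C_0 sends each edge [p,q] (with p < q) to q − p.
The resulting 9×27 matrix has rank 8, and its Smith normal form has invariant factors (1,1,1,1,1,1,1,1).

∂_2: C_2 → C_1 maps a triangle to the signed sum of its edges. For instance
  ∂[1,3,4] = [3,4] − [1,4] + [1,3],
  ∂[2,5,7] = [5,7] − [2,7] + [2,5].
The resulting 27×18 matrix has rank 18, and its Smith normal form has invariant factors (1,1,1,1,1,1,1,1,1,1,1,1,1,1,1,1,1,2).

Computing H_k = (kernel of ∂_k) / (image of ∂_{k+1}):

  H_0: rank C_0 − rank ∂_1 = 9 − 8 = 1, and the invariant factors of ∂_1 are all 1, so H_0 = Z.

H_0 ≅ Z.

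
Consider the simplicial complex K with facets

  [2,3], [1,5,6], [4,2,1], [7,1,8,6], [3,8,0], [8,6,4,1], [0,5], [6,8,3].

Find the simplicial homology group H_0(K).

H_0 = Z.

Order the vertices as 0 < 1 < 2 < 3 < 4 < 5 < 6 < 7 < 8. Listing each simplex with vertices in this order, K has dimension 3 with simplices:

  0-simplices (9): [0], [1], [2], [3], [4], [5], [6], [7], [8]
  1-simplices (19): [0,3], [0,5], [0,8], [1,2], [1,4], [1,5], [1,6], [1,7], [1,8], [2,3], [2,4], [3,6], [3,8], [4,6], [4,8], [5,6], [6,7], [6,8], [7,8]
  2-simplices (11): [0,3,8], [1,2,4], [1,4,6], [1,4,8], [1,5,6], [1,6,7], [1,6,8], [1,7,8], [3,6,8], [4,6,8], [6,7,8]
  3-simplices (2): [1,4,6,8], [1,6,7,8]

Hence C_0 ≅ Z^9, C_1 ≅ Z^19, C_2 ≅ Z^11, C_3 ≅ Z^2.

∂_1: C_1 → C_0 is given by ∂[p,q] = [q] − [p].
This gives a 9×19 integer matrix of rank 8; reducing to Smith normal form yields diagonal entries (1,1,1,1,1,1,1,1).

The boundary map ∂_2: C_2 → C_1 sends each 2-simplex [p,q,r] to [q,r] − [p,r] + [p,q]. For instance
  ∂[4,6,8] = [6,8] − [4,8] + [4,6],
  ∂[3,6,8] = [6,8] − [3,8] + [3,6].
The resulting 19×11 matrix has rank 9, and its Smith normal form has invariant factors (1,1,1,1,1,1,1,1,1).

∂_3: C_3 → C_2 sends each 3-simplex σ to the alternating sum Σ_i (−1)^i (σ with its i-th vertex removed). For instance
  ∂[1,6,7,8] = [6,7,8] − [1,7,8] + [1,6,8] − [1,6,7],
  ∂[1,4,6,8] = [4,6,8] − [1,6,8] + [1,4,8] − [1,4,6].
This gives a 11×2 integer matrix of rank 2; reducing to Smith normal form yields diagonal entries (1,1).

Reading off H_k = ker ∂_k / im ∂_{k+1}:

  H_0: rank C_0 − rank ∂_1 = 9 − 8 = 1, and the invariant factors of ∂_1 are all 1, so H_0 ≅ Z.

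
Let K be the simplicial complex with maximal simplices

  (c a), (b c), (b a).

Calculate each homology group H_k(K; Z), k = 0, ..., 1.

H_0 = Z,  H_1 = Z.

Take the total order a < b < c on the vertex set. Then K (dimension 1) consists of the simplices:

  0-simplices (3): a, b, c
  1-simplices (3): ab, ac, bc

so the chain groups are C_0 ≅ Z^3, C_1 ≅ Z^3.

Boundary ∂_1: C_1 → C_0 maps an edge to its endpoints' difference, ∂[p,q] = q − p. For instance
  ∂ab = b − a.
This gives a 3×3 integer matrix of rank 2; reducing to Smith normal form yields diagonal entries (1,1).

Reading off H_k = ker ∂_k / im ∂_{k+1}:

  H_0: rank C_0 − rank ∂_1 = 3 − 2 = 1, and the invariant factors of ∂_1 are all 1, so H_0 ≅ Z.
  H_1: rank ker ∂_1 − rank ∂_2 = (3 − 2) − 0 = 1, and there is no ∂_2, so H_1 ≅ Z.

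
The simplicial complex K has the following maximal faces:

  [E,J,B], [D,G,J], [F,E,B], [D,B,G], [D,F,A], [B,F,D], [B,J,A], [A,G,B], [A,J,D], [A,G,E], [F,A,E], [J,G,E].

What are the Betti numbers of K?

b_0 = 1, b_1 = 0, b_2 = 0.

We work with the vertex ordering A < B < D < E < F < G < J. The simplices of K, each written with vertices in increasing order, are:

  0-simplices (7): A, B, D, E, F, G, J
  1-simplices (18): AB, AD, AE, AF, AG, AJ, BD, BE, BF, BG, BJ, DF, DG, DJ, EF, EG, EJ, GJ
  2-simplices (12): ABG, ABJ, ADF, ADJ, AEF, AEG, BDF, BDG, BEF, BEJ, DGJ, EGJ

giving chain groups C_0 ≅ Z^7, C_1 ≅ Z^18, C_2 ≅ Z^12.

∂_1: C_1 → C_0 maps an edge to its endpoints' difference, ∂[p,q] = q − p. For instance
  ∂AF = F − A.
The 7×18 boundary matrix has rank 6 and Smith normal form diag(1,1,1,1,1,1).

Boundary ∂_2: C_2 → C_1 maps a triangle to the signed sum of its edges. For instance
  ∂ADF = DF − AF + AD,
  ∂BEJ = EJ − BJ + BE.
As a 18×12 matrix over Z this has rank 12, with invariant factors (1,1,1,1,1,1,1,1,1,1,1,2).

Now H_k = ker ∂_k / im ∂_{k+1}, so:

  H_0: rank C_0 − rank ∂_1 = 7 − 6 = 1, and the invariant factors of ∂_1 are all 1, so H_0 ≅ Z.
  H_1: rank ker ∂_1 − rank ∂_2 = (18 − 6) − 12 = 0, and ∂_2 has invariant factor 2 > 1, so H_1 ≅ Z/2.
  H_2: rank ker ∂_2 − rank ∂_3 = (12 − 12) − 0 = 0, and there is no ∂_3, so H_2 ≅ 0.

As a check, the Euler characteristic is 7 − 18 + 12 = 1, which agrees with 1 − 0 + 0 = 1.
(K is a triangulation of the real projective plane RP^2.)

Hence the Betti numbers are b_0 = 1, b_1 = 0, b_2 = 0.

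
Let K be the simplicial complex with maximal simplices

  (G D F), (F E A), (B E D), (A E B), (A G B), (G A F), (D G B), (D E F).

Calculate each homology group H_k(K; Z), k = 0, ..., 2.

H_0 ≅ Z,  H_1 = 0,  H_2 ≅ Z.

K has 6 vertices, 12 edges, 8 triangles.
rank ∂_0 = 0, rank ∂_1 = 5 ⇒ b_0 = 6 − 0 − 5 = 1; all invariant factors of ∂_1 are 1 so no torsion. So H_0 = Z.
rank ∂_1 = 5, rank ∂_2 = 7 ⇒ b_1 = 12 − 5 − 7 = 0; all invariant factors of ∂_2 are 1 so no torsion. So H_1 = 0.
rank ∂_2 = 7, rank ∂_3 = 0 ⇒ b_2 = 8 − 7 − 0 = 1. So H_2 = Z.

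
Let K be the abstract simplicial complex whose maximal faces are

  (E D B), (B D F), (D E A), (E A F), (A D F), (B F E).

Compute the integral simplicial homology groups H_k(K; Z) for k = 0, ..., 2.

Fix the vertex order A < B < D < E < F and write every simplex with vertices in increasing order. Then dim K = 2 and the simplices of K are:

  0-simplices (5): A, B, D, E, F
  1-simplices (9): AD, AE, AF, BD, BE, BF, DE, DF, EF
  2-simplices (6): ADE, ADF, AEF, BDE, BDF, BEF

Hence C_0 ≅ Z^5, C_1 ≅ Z^9, C_2 ≅ Z^6.

∂_1: C_1 → C_0 sends each edge [p,q] (with p < q) to q − p. For instance
  ∂DF = F − D.
The resulting 5×9 matrix has rank 4, and its Smith normal form has invariant factors (1,1,1,1).

Boundary ∂_2: C_2 → C_1 acts by ∂[p,q,r] = [q,r] − [p,r] + [p,q]. For instance
  ∂BDF = DF − BF + BD,
  ∂BDE = DE − BE + BD.
As a 9×6 matrix over Z this has rank 5, with invariant factors (1,1,1,1,1).

Now H_k = ker ∂_k / im ∂_{k+1}, so:

  H_0: rank C_0 − rank ∂_1 = 5 − 4 = 1, and the invariant factors of ∂_1 are all 1, so H_0 = Z.
  H_1: rank ker ∂_1 − rank ∂_2 = (9 − 4) − 5 = 0, and the invariant factors of ∂_2 are all 1, so H_1 = 0.
  H_2: rank ker ∂_2 − rank ∂_3 = (6 − 5) − 0 = 1, and there is no ∂_3, so H_2 = Z.

H_0 = Z,  H_1 = 0,  H_2 = Z.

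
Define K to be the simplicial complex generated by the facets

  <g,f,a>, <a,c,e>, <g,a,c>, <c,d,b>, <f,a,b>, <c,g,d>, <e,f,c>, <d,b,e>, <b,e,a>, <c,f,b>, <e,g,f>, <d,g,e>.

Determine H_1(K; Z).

H_1 ≅ Z/2Z.

We work with the vertex ordering a < b < c < d < e < f < g. The simplices of K, each written with vertices in increasing order, are:

  0-simplices (7): a, b, c, d, e, f, g
  1-simplices (18): ab, ac, ae, af, ag, bc, bd, be, bf, cd, ce, cf, cg, de, dg, ef, eg, fg
  2-simplices (12): abe, abf, ace, acg, afg, bcd, bcf, bde, cdg, cef, deg, efg

giving chain groups C_0 ≅ Z^7, C_1 ≅ Z^18, C_2 ≅ Z^12.

Boundary ∂_1: C_1 → C_0 sends each edge [p,q] (with p < q) to q − p.
The resulting 7×18 matrix has rank 6, and its Smith normal form has invariant factors (1,1,1,1,1,1).

Boundary ∂_2: C_2 → C_1 acts by ∂[p,q,r] = [q,r] − [p,r] + [p,q]. For instance
  ∂ace = ce − ae + ac,
  ∂bde = de − be + bd.
This gives a 18×12 integer matrix of rank 12; reducing to Smith normal form yields diagonal entries (1,1,1,1,1,1,1,1,1,1,1,2).

Reading off H_k = ker ∂_k / im ∂_{k+1}:

  H_1: rank ker ∂_1 − rank ∂_2 = (18 − 6) − 12 = 0, and ∂_2 has invariant factor 2 > 1, so H_1 ≅ Z/2Z.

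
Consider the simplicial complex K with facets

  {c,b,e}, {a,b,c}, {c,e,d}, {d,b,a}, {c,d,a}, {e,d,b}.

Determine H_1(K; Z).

H_1 = 0.

Take the total order a < b < c < d < e on the vertex set. Then K (dimension 2) consists of the simplices:

  0-simplices (5): a, b, c, d, e
  1-simplices (9): ab, ac, ad, bc, bd, be, cd, ce, de
  2-simplices (6): abc, abd, acd, bce, bde, cde

Hence C_0 ≅ Z^5, C_1 ≅ Z^9, C_2 ≅ Z^6.

The boundary map ∂_1: C_1 → C_0 is given by ∂[p,q] = [q] − [p]. For instance
  ∂ad = d − a.
The resulting 5×9 matrix has rank 4, and its Smith normal form has invariant factors (1,1,1,1).

Boundary ∂_2: C_2 → C_1 maps a triangle to the signed sum of its edges. For instance
  ∂bde = de − be + bd,
  ∂acd = cd − ad + ac.
This gives a 9×6 integer matrix of rank 5; reducing to Smith normal form yields diagonal entries (1,1,1,1,1).

Computing H_k = (kernel of ∂_k) / (image of ∂_{k+1}):

  H_1: rank ker ∂_1 − rank ∂_2 = (9 − 4) − 5 = 0, and the invariant factors of ∂_2 are all 1, so H_1 = 0.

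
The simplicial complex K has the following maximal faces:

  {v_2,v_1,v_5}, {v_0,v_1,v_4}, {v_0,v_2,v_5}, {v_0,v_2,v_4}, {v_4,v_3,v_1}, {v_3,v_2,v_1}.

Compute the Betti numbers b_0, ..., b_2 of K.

b_0 = 1, b_1 = 1, b_2 = 0.

K has 6 vertices, 12 edges, 6 triangles.
rank ∂_0 = 0, rank ∂_1 = 5 ⇒ b_0 = 6 − 0 − 5 = 1; all invariant factors of ∂_1 are 1 so no torsion. So H_0 ≅ Z.
rank ∂_1 = 5, rank ∂_2 = 6 ⇒ b_1 = 12 − 5 − 6 = 1; all invariant factors of ∂_2 are 1 so no torsion. So H_1 ≅ Z.
rank ∂_2 = 6, rank ∂_3 = 0 ⇒ b_2 = 6 − 6 − 0 = 0. So H_2 ≅ 0.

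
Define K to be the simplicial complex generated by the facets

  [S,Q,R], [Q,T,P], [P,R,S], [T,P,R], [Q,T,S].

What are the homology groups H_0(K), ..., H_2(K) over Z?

We work with the vertex ordering P < Q < R < S < T. The simplices of K, each written with vertices in increasing order, are:

  0-simplices (5): P, Q, R, S, T
  1-simplices (10): PQ, PR, PS, PT, QR, QS, QT, RS, RT, ST
  2-simplices (5): PQT, PRS, PRT, QRS, QST

so the chain groups are C_0 ≅ Z^5, C_1 ≅ Z^10, C_2 ≅ Z^5.

The boundary map ∂_1: C_1 → C_0 is given by ∂[p,q] = [q] − [p].
As a 5×10 matrix over Z this has rank 4, with invariant factors (1,1,1,1).

Boundary ∂_2: C_2 → C_1 acts by ∂[p,q,r] = [q,r] − [p,r] + [p,q]. For instance
  ∂PRT = RT − PT + PR,
  ∂PQT = QT − PT + PQ.
The 10×5 boundary matrix has rank 5 and Smith normal form diag(1,1,1,1,1).

Now H_k = ker ∂_k / im ∂_{k+1}, so:

  H_0: rank C_0 − rank ∂_1 = 5 − 4 = 1, and the invariant factors of ∂_1 are all 1, so H_0 = Z.
  H_1: rank ker ∂_1 − rank ∂_2 = (10 − 4) − 5 = 1, and the invariant factors of ∂_2 are all 1, so H_1 = Z.
  H_2: rank ker ∂_2 − rank ∂_3 = (5 − 5) − 0 = 0, and there is no ∂_3, so H_2 = 0.

H_0 ≅ Z,  H_1 ≅ Z,  H_2 = 0.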